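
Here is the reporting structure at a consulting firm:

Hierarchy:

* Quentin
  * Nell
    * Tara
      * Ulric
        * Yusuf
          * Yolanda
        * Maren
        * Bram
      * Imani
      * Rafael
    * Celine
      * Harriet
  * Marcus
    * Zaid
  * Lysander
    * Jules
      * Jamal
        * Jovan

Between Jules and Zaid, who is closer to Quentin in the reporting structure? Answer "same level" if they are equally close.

Both Jules and Zaid are 2 levels below Quentin.

same level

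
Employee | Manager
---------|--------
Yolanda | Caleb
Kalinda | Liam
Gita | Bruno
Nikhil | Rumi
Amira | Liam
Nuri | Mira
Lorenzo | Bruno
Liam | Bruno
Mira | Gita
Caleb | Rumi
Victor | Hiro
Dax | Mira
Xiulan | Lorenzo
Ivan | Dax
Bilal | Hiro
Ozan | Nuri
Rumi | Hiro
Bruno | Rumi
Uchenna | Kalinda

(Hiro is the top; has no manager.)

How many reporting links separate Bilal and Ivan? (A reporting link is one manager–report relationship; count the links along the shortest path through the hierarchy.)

7

Bilal is 1 level below Hiro, and Ivan is 6 levels below Hiro (their lowest common manager). The shortest path runs up from Bilal to Hiro and back down to Ivan: 1 + 6 = 7 links.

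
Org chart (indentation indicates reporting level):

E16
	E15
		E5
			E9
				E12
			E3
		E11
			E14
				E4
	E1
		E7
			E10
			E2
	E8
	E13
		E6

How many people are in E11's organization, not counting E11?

2

E11 directly manages E14. Under E14: E4 (1). That's 2 in total.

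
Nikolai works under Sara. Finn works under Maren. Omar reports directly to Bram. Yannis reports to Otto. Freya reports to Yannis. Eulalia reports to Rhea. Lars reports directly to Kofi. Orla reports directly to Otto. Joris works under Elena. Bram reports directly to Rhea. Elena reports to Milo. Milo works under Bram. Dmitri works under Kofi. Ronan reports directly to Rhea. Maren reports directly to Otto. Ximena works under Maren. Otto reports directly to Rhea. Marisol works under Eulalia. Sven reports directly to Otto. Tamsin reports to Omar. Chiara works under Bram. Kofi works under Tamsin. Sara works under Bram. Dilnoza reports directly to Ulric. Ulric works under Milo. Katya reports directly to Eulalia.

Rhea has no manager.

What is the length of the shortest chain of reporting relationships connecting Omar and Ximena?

5

Omar is 2 levels below Rhea, and Ximena is 3 levels below Rhea (their lowest common manager). The shortest path runs up from Omar to Rhea and back down to Ximena: 2 + 3 = 5 links.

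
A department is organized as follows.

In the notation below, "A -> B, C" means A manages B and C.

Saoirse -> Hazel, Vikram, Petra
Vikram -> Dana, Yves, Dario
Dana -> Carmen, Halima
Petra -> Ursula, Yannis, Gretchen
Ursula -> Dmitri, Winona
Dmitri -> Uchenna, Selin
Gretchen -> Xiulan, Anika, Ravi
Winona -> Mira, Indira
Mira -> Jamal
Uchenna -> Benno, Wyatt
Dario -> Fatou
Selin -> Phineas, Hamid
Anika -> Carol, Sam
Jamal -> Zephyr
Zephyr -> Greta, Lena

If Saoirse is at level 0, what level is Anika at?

Chain from Anika up to Saoirse: Anika → Gretchen → Petra → Saoirse. That is 3 steps up, so Anika is 3 levels below Saoirse.

3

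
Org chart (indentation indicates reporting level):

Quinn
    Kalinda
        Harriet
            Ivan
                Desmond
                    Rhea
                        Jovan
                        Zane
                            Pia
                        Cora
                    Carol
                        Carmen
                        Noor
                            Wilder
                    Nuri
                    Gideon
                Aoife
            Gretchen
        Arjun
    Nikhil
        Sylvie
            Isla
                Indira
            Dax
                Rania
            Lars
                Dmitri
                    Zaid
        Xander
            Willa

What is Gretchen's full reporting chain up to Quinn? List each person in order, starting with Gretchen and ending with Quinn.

Gretchen reports to Harriet. Harriet reports to Kalinda. Kalinda reports to Quinn. Quinn is at the top.

Gretchen -> Harriet -> Kalinda -> Quinn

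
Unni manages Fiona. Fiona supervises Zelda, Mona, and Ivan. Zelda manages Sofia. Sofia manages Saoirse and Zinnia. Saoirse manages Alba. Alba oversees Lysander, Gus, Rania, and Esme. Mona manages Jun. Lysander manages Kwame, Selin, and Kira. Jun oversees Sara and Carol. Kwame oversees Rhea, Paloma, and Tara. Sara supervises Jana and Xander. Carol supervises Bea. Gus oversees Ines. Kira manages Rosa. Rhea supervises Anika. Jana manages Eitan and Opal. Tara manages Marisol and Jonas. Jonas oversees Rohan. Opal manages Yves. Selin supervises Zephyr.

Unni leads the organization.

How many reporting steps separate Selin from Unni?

7

Chain from Selin up to Unni: Selin → Lysander → Alba → Saoirse → Sofia → Zelda → Fiona → Unni. That is 7 steps up, so Selin is 7 levels below Unni.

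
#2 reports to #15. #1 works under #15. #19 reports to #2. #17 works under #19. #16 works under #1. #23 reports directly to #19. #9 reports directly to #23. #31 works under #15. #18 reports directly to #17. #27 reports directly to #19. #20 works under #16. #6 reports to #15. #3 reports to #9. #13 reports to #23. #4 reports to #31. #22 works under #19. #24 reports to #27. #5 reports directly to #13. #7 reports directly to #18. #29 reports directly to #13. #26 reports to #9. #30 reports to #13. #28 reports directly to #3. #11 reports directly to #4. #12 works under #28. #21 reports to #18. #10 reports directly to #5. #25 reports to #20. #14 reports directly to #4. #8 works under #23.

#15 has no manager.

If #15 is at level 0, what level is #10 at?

Chain from #10 up to #15: #10 → #5 → #13 → #23 → #19 → #2 → #15. That is 6 steps up, so #10 is 6 levels below #15.

6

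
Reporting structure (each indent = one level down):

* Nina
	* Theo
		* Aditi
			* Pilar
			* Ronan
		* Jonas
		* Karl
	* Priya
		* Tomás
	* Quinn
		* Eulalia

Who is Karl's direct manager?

Karl reports directly to Theo.

Theo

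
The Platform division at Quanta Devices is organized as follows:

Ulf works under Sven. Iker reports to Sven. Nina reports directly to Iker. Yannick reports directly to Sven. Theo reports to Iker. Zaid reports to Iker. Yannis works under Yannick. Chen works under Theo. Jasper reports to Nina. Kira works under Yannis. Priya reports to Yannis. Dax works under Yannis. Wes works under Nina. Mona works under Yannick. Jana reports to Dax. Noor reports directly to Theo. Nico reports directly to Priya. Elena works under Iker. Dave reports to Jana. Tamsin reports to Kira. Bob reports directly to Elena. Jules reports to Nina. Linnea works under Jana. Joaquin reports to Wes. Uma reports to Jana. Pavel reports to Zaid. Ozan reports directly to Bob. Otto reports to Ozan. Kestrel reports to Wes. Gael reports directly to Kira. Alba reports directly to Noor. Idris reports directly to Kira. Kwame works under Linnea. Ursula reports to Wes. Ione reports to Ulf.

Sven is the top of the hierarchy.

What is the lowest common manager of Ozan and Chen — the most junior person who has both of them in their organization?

Iker

Ozan's chain of managers is Bob, Elena, Iker, Sven. Chen's chain of managers is Theo, Iker, Sven. The first manager that appears in both chains is Iker.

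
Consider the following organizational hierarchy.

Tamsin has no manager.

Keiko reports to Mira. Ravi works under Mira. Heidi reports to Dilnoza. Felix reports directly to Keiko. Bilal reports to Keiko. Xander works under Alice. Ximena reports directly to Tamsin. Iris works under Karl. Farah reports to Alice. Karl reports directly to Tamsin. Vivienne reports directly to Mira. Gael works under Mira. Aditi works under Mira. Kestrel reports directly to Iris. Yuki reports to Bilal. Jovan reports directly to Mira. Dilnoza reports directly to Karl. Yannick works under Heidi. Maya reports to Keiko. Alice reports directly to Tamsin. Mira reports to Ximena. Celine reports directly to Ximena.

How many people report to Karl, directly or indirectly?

5

Karl directly manages Iris, Dilnoza. Under Iris: Kestrel (1). Under Dilnoza: Heidi, Yannick (2). So Karl's organization is 2 direct reports plus everyone under them: 2 + 3 = 5.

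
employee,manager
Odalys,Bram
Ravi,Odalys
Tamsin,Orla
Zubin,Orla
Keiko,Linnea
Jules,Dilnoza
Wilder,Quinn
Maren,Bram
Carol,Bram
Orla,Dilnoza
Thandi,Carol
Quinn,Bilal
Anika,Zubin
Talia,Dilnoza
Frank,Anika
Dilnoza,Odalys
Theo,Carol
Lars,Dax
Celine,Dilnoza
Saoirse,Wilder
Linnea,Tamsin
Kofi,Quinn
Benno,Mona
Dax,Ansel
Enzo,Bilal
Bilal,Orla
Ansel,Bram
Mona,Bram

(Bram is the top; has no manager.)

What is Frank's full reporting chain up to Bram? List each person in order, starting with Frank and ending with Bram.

Frank reports to Anika. Anika reports to Zubin. Zubin reports to Orla. Orla reports to Dilnoza. Dilnoza reports to Odalys. Odalys reports to Bram. Bram is at the top.

Frank -> Anika -> Zubin -> Orla -> Dilnoza -> Odalys -> Bram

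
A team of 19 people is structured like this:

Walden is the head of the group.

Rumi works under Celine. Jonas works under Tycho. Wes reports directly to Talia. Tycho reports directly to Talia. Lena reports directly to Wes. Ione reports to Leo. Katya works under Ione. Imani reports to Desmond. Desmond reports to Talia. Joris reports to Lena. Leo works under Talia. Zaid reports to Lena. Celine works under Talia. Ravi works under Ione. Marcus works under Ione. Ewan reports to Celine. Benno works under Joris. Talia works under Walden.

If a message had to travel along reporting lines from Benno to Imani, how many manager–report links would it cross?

6

Benno is 4 levels below Talia, and Imani is 2 levels below Talia (their lowest common manager). The shortest path runs up from Benno to Talia and back down to Imani: 4 + 2 = 6 links.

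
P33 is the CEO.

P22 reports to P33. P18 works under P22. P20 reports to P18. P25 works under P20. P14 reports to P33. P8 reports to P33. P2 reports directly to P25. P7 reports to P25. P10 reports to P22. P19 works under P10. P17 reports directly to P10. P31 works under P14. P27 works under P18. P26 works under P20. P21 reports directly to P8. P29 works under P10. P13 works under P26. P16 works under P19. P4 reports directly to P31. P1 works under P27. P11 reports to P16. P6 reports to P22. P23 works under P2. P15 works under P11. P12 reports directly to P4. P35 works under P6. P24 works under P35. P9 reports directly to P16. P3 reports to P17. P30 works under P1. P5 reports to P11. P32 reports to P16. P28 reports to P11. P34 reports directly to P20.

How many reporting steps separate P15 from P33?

Chain from P15 up to P33: P15 → P11 → P16 → P19 → P10 → P22 → P33. That is 6 steps up, so P15 is 6 levels below P33.

6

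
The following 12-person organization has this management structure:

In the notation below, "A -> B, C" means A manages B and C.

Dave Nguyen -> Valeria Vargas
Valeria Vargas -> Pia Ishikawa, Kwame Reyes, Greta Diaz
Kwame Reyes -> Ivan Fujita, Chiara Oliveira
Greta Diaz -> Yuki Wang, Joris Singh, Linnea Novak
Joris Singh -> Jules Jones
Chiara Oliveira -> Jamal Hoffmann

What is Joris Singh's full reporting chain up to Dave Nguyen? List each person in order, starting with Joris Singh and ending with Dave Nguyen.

Joris Singh -> Greta Diaz -> Valeria Vargas -> Dave Nguyen

Joris Singh reports to Greta Diaz. Greta Diaz reports to Valeria Vargas. Valeria Vargas reports to Dave Nguyen. Dave Nguyen is at the top.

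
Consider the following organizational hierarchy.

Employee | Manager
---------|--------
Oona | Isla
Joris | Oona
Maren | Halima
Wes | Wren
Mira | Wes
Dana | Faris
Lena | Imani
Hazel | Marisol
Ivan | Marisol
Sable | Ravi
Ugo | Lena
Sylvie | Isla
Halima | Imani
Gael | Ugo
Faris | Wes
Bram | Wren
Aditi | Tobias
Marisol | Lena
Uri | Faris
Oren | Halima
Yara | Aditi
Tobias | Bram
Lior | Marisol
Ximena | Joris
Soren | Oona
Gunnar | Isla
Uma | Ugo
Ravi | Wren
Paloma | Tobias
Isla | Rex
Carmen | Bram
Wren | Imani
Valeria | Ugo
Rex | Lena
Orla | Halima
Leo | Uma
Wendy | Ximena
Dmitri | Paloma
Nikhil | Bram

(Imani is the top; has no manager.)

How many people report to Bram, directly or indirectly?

Bram directly manages Tobias, Carmen, Nikhil. Under Tobias: Paloma, Dmitri, Aditi, Yara (4). Carmen has no reports. Nikhil has no reports. So Bram's organization is 3 direct reports plus everyone under them: 5 + 1 + 1 = 7.

7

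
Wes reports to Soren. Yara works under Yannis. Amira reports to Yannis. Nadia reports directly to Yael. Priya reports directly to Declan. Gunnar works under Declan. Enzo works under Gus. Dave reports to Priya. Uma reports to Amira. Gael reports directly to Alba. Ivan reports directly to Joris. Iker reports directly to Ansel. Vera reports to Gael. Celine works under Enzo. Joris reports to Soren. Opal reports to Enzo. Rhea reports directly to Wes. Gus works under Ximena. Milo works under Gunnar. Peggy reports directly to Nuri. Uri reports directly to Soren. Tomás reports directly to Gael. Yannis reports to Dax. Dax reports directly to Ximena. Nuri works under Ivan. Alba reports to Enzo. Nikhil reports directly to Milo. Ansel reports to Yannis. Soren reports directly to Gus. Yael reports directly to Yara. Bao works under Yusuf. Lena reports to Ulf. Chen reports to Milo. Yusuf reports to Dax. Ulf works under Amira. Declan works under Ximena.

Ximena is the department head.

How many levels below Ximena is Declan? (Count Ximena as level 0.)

1

Chain from Declan up to Ximena: Declan → Ximena. That is 1 step up, so Declan is 1 level below Ximena.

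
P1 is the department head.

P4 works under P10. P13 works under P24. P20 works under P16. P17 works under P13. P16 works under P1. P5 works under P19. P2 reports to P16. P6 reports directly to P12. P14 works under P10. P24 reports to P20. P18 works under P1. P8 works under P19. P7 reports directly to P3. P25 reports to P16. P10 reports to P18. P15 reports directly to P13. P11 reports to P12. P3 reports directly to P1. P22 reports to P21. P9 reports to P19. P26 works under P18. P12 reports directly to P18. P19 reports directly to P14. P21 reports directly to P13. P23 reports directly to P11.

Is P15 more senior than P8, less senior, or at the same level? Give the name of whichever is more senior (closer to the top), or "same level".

same level

Both P15 and P8 are 5 levels below P1.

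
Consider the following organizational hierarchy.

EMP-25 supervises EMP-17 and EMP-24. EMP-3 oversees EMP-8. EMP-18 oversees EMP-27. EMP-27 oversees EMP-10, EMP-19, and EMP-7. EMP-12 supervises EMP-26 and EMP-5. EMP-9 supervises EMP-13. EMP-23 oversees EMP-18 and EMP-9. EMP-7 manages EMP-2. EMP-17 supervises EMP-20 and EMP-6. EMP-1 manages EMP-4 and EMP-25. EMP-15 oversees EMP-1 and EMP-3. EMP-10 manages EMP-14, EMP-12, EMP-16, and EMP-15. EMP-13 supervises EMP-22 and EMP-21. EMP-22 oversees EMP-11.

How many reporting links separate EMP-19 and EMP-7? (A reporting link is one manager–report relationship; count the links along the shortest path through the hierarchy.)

EMP-19 is 1 level below EMP-27, and EMP-7 is 1 level below EMP-27 (their lowest common manager). The shortest path runs up from EMP-19 to EMP-27 and back down to EMP-7: 1 + 1 = 2 links.

2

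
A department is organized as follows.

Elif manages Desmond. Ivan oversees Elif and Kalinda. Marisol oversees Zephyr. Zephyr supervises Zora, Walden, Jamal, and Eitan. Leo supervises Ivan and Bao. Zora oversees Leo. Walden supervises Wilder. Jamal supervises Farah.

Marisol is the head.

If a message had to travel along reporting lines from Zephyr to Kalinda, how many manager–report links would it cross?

Kalinda is in Zephyr's organization: the chain from Kalinda up to Zephyr is Kalinda → Ivan → Leo → Zora → Zephyr, which is 4 links.

4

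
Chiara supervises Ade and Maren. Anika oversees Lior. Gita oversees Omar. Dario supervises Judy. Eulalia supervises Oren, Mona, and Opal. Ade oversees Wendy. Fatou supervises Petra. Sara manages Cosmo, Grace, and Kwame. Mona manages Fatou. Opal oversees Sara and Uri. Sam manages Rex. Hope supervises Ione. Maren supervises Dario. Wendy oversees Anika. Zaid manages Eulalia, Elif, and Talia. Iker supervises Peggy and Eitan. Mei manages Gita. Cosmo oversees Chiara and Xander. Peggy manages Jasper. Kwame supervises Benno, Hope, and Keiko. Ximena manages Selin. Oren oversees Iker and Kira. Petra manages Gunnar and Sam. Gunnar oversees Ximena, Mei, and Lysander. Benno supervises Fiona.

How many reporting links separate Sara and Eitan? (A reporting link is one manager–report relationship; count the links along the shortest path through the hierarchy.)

5

Sara is 2 levels below Eulalia, and Eitan is 3 levels below Eulalia (their lowest common manager). The shortest path runs up from Sara to Eulalia and back down to Eitan: 2 + 3 = 5 links.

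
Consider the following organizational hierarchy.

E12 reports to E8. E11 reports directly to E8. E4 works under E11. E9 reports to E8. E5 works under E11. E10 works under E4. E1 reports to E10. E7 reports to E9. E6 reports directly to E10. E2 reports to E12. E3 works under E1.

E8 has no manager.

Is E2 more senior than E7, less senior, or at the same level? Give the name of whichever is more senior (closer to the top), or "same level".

same level

Both E2 and E7 are 2 levels below E8.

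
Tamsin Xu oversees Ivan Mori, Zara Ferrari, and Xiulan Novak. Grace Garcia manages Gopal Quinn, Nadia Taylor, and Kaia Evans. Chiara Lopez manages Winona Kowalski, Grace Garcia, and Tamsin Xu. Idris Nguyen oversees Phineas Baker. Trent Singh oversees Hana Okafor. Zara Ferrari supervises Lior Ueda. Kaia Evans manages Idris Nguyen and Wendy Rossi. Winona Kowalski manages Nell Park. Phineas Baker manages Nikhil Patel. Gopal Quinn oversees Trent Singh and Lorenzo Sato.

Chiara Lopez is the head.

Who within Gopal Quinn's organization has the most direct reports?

Direct-report counts within Gopal Quinn's organization: Gopal Quinn has 2; Trent Singh has 1. The largest is 2, held by Gopal Quinn.

Gopal Quinn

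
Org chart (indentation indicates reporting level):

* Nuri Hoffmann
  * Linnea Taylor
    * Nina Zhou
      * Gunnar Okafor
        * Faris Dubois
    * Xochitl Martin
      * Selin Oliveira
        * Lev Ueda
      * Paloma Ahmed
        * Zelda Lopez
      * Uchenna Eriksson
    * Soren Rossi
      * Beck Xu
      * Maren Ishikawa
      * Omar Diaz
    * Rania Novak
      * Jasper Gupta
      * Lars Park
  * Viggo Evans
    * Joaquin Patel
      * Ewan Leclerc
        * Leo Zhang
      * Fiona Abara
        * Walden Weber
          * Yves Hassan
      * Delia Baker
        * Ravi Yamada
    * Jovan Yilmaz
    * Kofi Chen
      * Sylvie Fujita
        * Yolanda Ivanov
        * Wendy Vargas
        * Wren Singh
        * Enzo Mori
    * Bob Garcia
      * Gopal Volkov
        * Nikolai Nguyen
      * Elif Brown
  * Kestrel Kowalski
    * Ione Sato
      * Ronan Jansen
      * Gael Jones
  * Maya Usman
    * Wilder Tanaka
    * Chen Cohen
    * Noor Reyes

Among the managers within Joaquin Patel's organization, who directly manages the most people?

Direct-report counts within Joaquin Patel's organization: Joaquin Patel has 3; Delia Baker has 1; Fiona Abara has 1; Walden Weber has 1; Ewan Leclerc has 1. The largest is 3, held by Joaquin Patel.

Joaquin Patel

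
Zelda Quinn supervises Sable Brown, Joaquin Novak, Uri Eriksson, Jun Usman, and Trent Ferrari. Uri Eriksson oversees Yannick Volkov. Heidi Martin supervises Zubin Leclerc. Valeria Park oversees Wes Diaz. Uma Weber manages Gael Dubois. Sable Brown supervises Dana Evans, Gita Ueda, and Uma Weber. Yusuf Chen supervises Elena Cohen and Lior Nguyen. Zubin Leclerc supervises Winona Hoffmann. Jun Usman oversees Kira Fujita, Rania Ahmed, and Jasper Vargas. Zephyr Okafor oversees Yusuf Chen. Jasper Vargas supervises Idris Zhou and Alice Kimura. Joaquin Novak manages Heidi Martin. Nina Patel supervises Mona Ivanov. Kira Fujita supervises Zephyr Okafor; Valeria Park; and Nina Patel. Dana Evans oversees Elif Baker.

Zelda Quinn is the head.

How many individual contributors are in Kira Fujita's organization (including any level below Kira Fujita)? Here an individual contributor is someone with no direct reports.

The people in Kira Fujita's organization with no one reporting to them are Mona Ivanov, Wes Diaz, Lior Nguyen, Elena Cohen. That is 4.

4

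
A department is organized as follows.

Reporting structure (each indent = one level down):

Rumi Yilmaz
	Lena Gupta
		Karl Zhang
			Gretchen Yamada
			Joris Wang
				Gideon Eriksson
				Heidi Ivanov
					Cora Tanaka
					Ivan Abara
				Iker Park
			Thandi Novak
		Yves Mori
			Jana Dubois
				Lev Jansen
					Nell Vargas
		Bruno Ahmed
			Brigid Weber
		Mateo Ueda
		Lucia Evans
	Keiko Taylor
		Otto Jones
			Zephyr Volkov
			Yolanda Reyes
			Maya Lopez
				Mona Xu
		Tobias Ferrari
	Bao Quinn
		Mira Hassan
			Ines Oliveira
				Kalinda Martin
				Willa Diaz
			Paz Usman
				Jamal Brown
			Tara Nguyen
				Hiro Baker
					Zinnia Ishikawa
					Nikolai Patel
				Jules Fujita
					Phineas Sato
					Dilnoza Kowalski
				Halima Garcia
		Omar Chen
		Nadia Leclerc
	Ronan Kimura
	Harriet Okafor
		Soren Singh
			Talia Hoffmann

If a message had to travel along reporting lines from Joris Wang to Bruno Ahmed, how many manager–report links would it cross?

3

Joris Wang is 2 levels below Lena Gupta, and Bruno Ahmed is 1 level below Lena Gupta (their lowest common manager). The shortest path runs up from Joris Wang to Lena Gupta and back down to Bruno Ahmed: 2 + 1 = 3 links.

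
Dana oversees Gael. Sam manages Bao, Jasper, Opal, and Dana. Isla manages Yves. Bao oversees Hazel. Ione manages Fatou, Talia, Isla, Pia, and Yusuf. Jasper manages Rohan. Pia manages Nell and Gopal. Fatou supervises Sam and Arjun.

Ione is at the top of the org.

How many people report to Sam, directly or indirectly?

Sam directly manages Bao, Jasper, Opal, Dana. Under Bao: Hazel (1). Under Jasper: Rohan (1). Opal has no reports. Under Dana: Gael (1). So Sam's organization is 4 direct reports plus everyone under them: 2 + 2 + 1 + 2 = 7.

7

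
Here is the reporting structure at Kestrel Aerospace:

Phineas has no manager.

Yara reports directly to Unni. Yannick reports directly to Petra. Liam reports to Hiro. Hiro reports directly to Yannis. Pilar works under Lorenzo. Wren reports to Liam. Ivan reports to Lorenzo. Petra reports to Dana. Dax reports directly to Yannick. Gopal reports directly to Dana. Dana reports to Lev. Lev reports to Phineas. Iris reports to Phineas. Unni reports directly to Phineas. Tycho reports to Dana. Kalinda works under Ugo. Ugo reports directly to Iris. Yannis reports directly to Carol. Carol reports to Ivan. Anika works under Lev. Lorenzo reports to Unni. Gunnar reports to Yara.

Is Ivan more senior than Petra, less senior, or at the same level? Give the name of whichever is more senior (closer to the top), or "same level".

same level

Both Ivan and Petra are 3 levels below Phineas.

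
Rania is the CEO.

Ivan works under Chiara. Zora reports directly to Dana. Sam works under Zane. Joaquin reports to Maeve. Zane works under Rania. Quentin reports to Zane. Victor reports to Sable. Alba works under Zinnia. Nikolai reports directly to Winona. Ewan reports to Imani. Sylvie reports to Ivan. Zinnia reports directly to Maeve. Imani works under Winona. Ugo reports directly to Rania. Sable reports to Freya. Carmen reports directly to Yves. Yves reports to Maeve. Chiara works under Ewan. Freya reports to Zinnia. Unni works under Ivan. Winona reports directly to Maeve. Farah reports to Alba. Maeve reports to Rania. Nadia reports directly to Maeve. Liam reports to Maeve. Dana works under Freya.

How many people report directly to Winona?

Winona directly manages Imani, Nikolai. That is 2 direct reports.

2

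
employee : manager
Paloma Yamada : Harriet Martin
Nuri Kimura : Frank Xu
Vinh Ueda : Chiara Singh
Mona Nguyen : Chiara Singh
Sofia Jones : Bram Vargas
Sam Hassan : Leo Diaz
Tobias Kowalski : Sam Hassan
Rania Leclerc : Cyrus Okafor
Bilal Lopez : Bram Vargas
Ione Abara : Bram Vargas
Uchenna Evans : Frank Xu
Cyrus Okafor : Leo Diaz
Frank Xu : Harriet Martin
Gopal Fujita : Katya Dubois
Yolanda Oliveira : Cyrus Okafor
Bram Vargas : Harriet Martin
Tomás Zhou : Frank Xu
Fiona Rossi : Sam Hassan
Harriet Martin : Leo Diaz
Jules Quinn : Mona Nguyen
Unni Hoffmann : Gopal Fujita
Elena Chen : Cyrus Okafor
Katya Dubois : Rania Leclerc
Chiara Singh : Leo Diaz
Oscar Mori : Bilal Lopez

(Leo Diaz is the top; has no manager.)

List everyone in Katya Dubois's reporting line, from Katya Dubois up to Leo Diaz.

Katya Dubois -> Rania Leclerc -> Cyrus Okafor -> Leo Diaz

Katya Dubois reports to Rania Leclerc. Rania Leclerc reports to Cyrus Okafor. Cyrus Okafor reports to Leo Diaz. Leo Diaz is at the top.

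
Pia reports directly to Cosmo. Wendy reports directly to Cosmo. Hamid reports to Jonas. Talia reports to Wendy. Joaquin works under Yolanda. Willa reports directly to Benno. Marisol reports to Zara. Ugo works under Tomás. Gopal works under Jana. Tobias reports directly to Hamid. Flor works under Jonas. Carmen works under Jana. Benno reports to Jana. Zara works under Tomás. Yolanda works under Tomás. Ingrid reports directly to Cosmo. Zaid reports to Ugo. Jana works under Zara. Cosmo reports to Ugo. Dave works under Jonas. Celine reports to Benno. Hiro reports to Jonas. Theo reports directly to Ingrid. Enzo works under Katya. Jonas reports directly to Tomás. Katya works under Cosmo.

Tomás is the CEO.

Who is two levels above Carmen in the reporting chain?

Carmen reports to Jana, and Jana reports to Zara. So Carmen's skip-level manager is Zara.

Zara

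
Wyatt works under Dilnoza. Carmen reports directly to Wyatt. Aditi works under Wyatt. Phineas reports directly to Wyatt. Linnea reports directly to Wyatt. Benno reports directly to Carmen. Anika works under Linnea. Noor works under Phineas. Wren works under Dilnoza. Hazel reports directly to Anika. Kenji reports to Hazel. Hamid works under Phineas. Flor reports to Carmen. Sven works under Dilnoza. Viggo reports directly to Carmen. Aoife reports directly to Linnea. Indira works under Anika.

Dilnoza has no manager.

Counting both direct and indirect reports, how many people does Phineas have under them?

2

Phineas directly manages Noor, Hamid. Noor has no reports. Hamid has no reports. So Phineas's organization is 2 direct reports plus everyone under them: 1 + 1 = 2.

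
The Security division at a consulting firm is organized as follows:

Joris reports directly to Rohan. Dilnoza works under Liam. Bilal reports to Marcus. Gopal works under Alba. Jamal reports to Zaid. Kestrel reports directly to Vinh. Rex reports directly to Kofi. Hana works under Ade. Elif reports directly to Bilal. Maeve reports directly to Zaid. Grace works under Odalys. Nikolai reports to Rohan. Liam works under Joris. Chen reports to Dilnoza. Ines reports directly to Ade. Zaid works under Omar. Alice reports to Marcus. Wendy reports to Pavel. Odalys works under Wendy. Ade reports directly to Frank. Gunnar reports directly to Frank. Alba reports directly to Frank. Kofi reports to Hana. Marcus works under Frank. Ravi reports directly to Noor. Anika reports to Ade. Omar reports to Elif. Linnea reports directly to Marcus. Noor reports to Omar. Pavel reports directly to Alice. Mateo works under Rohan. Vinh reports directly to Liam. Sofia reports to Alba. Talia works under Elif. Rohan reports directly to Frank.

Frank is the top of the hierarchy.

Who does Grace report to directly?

Odalys

Grace reports directly to Odalys.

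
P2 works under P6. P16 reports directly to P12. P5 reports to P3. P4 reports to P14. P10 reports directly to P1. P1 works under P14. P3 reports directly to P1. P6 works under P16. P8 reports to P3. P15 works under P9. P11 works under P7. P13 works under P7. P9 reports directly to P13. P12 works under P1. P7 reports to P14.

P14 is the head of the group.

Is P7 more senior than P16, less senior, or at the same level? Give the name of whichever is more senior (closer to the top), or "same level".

P7

P7 is 1 level below P14; P16 is 3. P7 is higher.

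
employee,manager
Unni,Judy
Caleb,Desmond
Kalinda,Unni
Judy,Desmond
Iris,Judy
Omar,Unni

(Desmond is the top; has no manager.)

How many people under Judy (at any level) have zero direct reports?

The people in Judy's organization with no one reporting to them are Iris, Kalinda, Omar. That is 3.

3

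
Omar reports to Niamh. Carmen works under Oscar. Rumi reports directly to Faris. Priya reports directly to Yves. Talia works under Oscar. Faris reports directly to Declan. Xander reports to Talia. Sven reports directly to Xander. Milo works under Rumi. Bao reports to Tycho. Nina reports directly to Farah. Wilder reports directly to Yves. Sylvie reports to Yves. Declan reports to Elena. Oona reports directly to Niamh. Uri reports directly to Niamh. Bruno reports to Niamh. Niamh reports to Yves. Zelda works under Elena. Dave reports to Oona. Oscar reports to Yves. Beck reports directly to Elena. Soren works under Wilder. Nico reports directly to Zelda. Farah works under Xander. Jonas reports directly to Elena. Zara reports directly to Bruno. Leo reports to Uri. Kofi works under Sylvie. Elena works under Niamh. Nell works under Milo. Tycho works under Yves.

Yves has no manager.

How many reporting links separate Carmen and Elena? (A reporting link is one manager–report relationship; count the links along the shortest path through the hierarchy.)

4

Carmen is 2 levels below Yves, and Elena is 2 levels below Yves (their lowest common manager). The shortest path runs up from Carmen to Yves and back down to Elena: 2 + 2 = 4 links.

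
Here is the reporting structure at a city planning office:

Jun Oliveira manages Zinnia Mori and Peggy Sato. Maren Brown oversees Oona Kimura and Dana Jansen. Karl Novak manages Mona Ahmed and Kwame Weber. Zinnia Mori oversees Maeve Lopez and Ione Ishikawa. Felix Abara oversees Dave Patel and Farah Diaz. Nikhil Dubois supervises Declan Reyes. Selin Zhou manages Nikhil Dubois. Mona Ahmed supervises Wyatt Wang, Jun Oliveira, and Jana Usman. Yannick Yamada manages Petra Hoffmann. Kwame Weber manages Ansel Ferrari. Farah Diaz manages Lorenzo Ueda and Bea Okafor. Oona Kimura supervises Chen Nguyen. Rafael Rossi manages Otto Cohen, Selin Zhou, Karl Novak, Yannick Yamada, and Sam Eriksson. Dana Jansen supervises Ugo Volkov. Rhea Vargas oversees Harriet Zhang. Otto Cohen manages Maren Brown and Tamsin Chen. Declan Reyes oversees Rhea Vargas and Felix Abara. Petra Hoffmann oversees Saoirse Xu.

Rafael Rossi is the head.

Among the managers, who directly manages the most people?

Rafael Rossi

Direct-report counts: Rafael Rossi has 5; Yannick Yamada has 1; Petra Hoffmann has 1; Karl Novak has 2; Kwame Weber has 1; Mona Ahmed has 3; Jun Oliveira has 2; Zinnia Mori has 2; Selin Zhou has 1; Nikhil Dubois has 1; Declan Reyes has 2; Felix Abara has 2; Farah Diaz has 2; Rhea Vargas has 1; Otto Cohen has 2; Maren Brown has 2; Dana Jansen has 1; Oona Kimura has 1. The largest is 5, held by Rafael Rossi.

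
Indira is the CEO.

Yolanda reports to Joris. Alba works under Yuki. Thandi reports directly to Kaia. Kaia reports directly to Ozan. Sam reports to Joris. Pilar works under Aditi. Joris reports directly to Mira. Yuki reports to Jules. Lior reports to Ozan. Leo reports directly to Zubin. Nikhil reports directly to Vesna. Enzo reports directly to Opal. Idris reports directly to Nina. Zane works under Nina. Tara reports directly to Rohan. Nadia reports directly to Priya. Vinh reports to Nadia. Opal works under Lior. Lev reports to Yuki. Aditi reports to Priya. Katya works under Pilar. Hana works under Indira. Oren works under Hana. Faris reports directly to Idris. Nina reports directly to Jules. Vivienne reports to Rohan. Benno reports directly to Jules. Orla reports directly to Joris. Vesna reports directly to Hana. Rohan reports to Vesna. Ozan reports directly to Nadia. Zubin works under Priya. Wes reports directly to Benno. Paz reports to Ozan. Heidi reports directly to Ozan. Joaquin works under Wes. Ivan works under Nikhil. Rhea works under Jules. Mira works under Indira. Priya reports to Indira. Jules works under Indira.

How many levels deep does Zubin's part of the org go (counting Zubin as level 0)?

1

The longest chain under Zubin runs Zubin → Leo, which is 1 level below Zubin.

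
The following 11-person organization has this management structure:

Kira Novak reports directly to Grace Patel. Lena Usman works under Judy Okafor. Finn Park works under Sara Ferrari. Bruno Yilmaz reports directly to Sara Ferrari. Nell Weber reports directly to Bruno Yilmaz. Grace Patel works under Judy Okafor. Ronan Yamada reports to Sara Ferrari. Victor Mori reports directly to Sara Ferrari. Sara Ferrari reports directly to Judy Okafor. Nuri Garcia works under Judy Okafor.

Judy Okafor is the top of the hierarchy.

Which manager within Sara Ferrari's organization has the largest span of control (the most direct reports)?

Sara Ferrari

Direct-report counts within Sara Ferrari's organization: Sara Ferrari has 4; Bruno Yilmaz has 1. The largest is 4, held by Sara Ferrari.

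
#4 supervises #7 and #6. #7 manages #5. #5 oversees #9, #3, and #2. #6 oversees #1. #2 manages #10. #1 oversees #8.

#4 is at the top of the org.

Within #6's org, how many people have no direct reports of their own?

1

The only person in #6's organization with no one reporting to them is #8. That is 1.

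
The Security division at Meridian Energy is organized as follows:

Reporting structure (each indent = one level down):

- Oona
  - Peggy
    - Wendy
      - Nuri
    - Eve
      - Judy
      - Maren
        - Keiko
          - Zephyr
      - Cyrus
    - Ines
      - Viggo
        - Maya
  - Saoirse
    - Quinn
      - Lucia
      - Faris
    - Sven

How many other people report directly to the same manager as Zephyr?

0

Zephyr reports to Keiko, and Keiko has no other direct reports. Zephyr has 0 peers.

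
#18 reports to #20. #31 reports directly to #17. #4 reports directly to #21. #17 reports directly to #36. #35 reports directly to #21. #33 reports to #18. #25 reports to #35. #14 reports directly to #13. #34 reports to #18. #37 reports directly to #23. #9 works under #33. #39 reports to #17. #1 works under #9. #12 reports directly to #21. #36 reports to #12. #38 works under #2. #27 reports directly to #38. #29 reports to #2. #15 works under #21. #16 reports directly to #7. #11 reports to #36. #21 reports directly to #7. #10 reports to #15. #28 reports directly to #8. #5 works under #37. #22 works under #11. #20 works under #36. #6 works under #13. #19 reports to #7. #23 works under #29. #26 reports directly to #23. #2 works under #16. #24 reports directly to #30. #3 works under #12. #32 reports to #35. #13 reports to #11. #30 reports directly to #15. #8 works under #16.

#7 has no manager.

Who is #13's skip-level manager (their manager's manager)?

#13 reports to #11, and #11 reports to #36. So #13's skip-level manager is #36.

#36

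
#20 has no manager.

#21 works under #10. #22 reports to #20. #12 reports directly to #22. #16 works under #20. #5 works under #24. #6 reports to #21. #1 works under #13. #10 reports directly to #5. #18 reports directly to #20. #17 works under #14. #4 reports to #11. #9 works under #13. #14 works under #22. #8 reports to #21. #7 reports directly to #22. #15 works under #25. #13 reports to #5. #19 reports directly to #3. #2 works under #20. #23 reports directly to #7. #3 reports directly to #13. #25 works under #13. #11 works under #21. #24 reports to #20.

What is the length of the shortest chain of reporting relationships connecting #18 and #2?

#18 is 1 level below #20, and #2 is 1 level below #20 (their lowest common manager). The shortest path runs up from #18 to #20 and back down to #2: 1 + 1 = 2 links.

2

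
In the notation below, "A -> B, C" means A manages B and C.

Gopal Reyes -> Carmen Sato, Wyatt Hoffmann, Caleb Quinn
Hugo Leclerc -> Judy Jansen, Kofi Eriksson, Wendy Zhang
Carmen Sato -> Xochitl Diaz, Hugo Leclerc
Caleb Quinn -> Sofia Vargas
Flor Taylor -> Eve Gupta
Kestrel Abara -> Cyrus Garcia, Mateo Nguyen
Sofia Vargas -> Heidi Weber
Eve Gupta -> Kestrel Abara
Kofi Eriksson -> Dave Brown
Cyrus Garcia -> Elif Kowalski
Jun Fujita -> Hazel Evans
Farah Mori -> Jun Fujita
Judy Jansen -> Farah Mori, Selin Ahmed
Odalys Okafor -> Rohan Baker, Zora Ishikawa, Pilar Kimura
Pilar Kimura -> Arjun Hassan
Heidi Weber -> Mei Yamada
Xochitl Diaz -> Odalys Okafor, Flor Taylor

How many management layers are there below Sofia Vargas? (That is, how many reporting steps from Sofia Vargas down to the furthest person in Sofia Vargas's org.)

2

The longest chain under Sofia Vargas runs Sofia Vargas → Heidi Weber → Mei Yamada, which is 2 levels below Sofia Vargas.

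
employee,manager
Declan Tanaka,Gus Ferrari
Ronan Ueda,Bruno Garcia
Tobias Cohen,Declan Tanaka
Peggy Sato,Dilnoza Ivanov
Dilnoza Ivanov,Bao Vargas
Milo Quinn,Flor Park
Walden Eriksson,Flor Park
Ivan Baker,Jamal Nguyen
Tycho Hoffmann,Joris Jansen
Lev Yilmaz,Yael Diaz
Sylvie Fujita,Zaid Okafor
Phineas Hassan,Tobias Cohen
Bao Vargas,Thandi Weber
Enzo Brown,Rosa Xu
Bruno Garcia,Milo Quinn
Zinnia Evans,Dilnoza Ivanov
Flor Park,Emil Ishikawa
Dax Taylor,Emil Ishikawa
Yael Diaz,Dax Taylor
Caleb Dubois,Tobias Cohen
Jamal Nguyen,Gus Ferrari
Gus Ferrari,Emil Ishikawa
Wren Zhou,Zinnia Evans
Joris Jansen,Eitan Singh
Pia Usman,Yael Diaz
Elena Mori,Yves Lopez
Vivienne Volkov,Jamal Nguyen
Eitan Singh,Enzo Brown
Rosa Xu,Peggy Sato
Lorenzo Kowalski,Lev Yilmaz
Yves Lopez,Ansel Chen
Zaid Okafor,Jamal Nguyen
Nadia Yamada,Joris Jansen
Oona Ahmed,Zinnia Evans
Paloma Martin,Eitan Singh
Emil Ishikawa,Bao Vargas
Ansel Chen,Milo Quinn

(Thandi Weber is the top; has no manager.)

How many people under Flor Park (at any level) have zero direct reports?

3

The people in Flor Park's organization with no one reporting to them are Walden Eriksson, Ronan Ueda, Elena Mori. That is 3.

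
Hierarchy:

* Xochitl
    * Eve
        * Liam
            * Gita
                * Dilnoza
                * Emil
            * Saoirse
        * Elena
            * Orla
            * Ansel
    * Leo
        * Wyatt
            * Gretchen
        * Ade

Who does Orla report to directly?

Orla reports directly to Elena.

Elena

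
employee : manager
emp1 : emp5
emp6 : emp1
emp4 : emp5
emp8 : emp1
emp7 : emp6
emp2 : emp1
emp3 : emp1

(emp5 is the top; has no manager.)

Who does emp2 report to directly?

emp2 reports directly to emp1.

emp1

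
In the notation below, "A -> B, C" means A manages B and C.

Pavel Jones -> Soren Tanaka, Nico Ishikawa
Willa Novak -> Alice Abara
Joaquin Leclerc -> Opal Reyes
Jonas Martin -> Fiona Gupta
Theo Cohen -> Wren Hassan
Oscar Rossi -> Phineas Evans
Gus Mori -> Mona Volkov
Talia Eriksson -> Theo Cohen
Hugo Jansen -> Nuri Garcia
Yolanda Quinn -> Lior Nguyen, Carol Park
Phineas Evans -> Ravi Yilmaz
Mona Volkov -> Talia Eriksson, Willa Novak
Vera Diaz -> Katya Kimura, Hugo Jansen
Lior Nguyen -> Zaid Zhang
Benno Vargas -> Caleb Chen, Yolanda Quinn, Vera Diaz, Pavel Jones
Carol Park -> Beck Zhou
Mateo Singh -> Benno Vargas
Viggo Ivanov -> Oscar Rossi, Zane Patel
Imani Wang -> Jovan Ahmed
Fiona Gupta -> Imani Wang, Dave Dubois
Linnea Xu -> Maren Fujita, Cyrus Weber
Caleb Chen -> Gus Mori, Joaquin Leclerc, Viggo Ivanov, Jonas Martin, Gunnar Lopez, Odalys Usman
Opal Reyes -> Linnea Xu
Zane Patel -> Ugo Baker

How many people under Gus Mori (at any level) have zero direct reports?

2

The people in Gus Mori's organization with no one reporting to them are Alice Abara, Wren Hassan. That is 2.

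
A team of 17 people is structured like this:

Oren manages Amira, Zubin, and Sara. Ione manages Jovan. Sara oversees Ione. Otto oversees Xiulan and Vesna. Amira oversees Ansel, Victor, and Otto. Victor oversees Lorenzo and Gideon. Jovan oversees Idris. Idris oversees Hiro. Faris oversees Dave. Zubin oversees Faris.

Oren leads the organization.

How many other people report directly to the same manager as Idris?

Idris reports to Jovan, and Jovan has no other direct reports. Idris has 0 peers.

0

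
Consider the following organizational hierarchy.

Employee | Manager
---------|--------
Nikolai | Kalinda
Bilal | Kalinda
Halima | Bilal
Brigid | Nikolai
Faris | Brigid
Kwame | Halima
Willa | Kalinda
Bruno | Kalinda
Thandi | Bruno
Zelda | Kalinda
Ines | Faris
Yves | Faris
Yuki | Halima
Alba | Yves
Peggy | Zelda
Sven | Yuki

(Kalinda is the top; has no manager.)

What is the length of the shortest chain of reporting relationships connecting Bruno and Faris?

Bruno is 1 level below Kalinda, and Faris is 3 levels below Kalinda (their lowest common manager). The shortest path runs up from Bruno to Kalinda and back down to Faris: 1 + 3 = 4 links.

4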